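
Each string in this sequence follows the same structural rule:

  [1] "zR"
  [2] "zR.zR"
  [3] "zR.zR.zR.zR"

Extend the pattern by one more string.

Each string is two copies of the previous one joined by '.'.
One more doubling of zR.zR.zR.zR gives the answer.

zR.zR.zR.zR.zR.zR.zR.zR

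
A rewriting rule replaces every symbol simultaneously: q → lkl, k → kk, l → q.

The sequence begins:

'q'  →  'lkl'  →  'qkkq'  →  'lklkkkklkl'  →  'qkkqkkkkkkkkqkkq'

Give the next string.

Replace each of the 16 characters of qkkqkkkkkkkkqkkq in place — lkl kk kk lkl kk kk kk kk kk kk kk kk lkl kk kk lkl — and concatenate.

lklkkkklklkkkkkkkkkkkkkkkklklkkkklkl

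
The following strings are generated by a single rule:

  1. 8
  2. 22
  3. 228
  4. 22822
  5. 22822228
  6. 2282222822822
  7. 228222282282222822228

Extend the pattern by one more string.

Each term (from the third on) is the previous term followed by the one before it: term 3 = 22·8 = 228.
So term 8 is 228222282282222822228·2282222822822.

2282222822822228222282282222822822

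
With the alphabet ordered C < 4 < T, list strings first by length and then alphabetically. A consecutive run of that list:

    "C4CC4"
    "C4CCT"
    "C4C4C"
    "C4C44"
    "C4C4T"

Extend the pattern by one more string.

The successor of C4C4T increments the rightmost position that isn't already T and resets every position after it to C.

C4CTC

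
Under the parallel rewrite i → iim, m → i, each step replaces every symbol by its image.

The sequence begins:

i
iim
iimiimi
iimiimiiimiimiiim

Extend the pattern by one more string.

φ(iimiimiiimiimiiim) expands symbol-by-symbol to iim iim i iim iim i iim iim iim i iim iim i iim iim iim i; joining the 17 pieces gives the next term.

iimiimiiimiimiiimiimiimiiimiimiiimiimiimi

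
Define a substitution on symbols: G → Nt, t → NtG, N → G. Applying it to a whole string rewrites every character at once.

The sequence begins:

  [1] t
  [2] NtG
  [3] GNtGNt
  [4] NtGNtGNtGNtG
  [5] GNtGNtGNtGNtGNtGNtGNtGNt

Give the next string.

Rewriting the 24 symbols of GNtGNtGNtGNtGNtGNtGNtGNt one by one yields Nt G NtG Nt G NtG Nt G NtG Nt G NtG Nt G NtG Nt G NtG Nt G NtG Nt G NtG; concatenated:

NtGNtGNtGNtGNtGNtGNtGNtGNtGNtGNtGNtGNtGNtGNtGNtG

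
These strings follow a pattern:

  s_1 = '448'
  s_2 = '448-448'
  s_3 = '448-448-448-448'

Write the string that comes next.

Every step duplicates the string with '-' between the halves.
Doubling 448-448-448-448 with '-' between the halves:

448-448-448-448-448-448-448-448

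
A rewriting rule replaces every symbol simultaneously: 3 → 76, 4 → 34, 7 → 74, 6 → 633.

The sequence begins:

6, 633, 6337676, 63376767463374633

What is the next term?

Rewriting the 17 symbols of 63376767463374633 one by one yields 633 76 76 74 633 74 633 74 34 633 76 76 74 34 633 76 76; concatenated:

633767674633746337434633767674346337676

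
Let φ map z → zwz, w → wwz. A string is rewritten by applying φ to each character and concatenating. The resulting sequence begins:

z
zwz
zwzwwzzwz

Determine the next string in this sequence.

Rewriting each symbol of zwzwwzzwz: z→zwz, w→wwz, z→zwz, w→wwz, w→wwz, z→zwz, z→zwz, w→wwz, z→zwz, which concatenates to zwz wwz zwz wwz wwz zwz zwz wwz zwz.

zwzwwzzwzwwzwwzzwzzwzwwzzwz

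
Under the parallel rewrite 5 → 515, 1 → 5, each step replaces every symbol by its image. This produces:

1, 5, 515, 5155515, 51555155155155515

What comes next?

φ(51555155155155515) expands symbol-by-symbol to 515 5 515 515 515 5 515 515 5 515 515 5 515 515 515 5 515; joining the 17 pieces gives the next term.

51555155155155515515551551555155155155515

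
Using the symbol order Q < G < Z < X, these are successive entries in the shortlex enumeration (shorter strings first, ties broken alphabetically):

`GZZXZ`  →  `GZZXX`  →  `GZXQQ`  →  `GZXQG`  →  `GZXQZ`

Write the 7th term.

Stepping forward 2 times from GZXQZ: GZXQZ → GZXQX, then the target.

GZXGQ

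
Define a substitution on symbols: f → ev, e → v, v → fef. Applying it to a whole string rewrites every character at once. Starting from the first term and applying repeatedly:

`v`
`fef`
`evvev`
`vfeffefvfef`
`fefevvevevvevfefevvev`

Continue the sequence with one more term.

Rewriting the 21 symbols of fefevvevevvevfefevvev one by one yields ev v ev v fef fef v fef v fef fef v fef ev v ev v fef fef v fef; concatenated:

evvevvfeffefvfefvfeffefvfefevvevvfeffefvfef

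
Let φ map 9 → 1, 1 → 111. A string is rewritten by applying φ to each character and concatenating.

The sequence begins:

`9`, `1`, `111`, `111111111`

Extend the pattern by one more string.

Rewriting each symbol of 111111111: 1→111, 1→111, 1→111, 1→111, 1→111, 1→111, 1→111, 1→111, 1→111, which concatenates to 111 111 111 111 111 111 111 111 111.

111111111111111111111111111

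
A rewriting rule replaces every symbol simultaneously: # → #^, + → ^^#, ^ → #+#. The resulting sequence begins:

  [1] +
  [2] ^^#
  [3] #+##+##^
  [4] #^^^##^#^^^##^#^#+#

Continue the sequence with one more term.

#^#+##+##+##^#^#+##^#+##+##+##^#^#+##^#+##^^^##^

φ(#^^^##^#^^^##^#^#+#) expands symbol-by-symbol to #^ #+# #+# #+# #^ #^ #+# #^ #+# #+# #+# #^ #^ #+# #^ #+# #^ ^^# #^; joining the 19 pieces gives the next term.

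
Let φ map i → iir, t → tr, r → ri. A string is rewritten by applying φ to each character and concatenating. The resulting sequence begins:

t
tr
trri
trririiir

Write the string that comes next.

trririiirriiiriiriirri

Apply φ to trririiir symbol by symbol: t→tr, r→ri, r→ri, i→iir, r→ri, i→iir, i→iir, i→iir, r→ri; joined: tr ri ri iir ri iir iir iir ri.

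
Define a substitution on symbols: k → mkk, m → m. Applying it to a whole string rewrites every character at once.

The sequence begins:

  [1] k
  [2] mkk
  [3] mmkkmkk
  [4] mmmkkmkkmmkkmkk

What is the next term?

Replace each of the 15 characters of mmmkkmkkmmkkmkk in place — m m m mkk mkk m mkk mkk m m mkk mkk m mkk mkk — and concatenate.

mmmmkkmkkmmkkmkkmmmkkmkkmmkkmkk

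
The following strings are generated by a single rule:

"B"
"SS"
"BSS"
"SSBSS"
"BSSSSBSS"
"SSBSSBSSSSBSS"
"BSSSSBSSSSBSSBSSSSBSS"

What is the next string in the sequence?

From term 3 onward, concatenate the second-to-last term with the last: B·SS = BSS, SS·BSS = SSBSS, …
So term 8 is SSBSSBSSSSBSS·BSSSSBSSSSBSSBSSSSBSS.

SSBSSBSSSSBSSBSSSSBSSSSBSSBSSSSBSS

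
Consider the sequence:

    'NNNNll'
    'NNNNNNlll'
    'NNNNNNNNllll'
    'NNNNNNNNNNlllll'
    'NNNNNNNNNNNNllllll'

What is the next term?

NNNNNNNNNNNNNNlllllll

The n-th term is 2n N's then n l's, where the shown terms are n = 2, 3, 4, 5, 6.
For the next term, n = 7, so the run lengths are 14, 7.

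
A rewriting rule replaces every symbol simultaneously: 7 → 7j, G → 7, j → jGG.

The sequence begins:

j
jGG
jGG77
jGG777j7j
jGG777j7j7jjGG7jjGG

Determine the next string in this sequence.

jGG777j7j7jjGG7jjGG7jjGGjGG777jjGGjGG77

φ(jGG777j7j7jjGG7jjGG) expands symbol-by-symbol to jGG 7 7 7j 7j 7j jGG 7j jGG 7j jGG jGG 7 7 7j jGG jGG 7 7; joining the 19 pieces gives the next term.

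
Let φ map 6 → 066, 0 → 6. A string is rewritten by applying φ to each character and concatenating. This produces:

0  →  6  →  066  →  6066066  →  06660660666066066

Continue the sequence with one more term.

Applying the rule to each of the 17 symbols of 06660660666066066 gives the pieces 6 066 066 066 6 066 066 6 066 066 066 6 066 066 6 066 066, which concatenate to the answer.

60660660666066066606606606660660666066066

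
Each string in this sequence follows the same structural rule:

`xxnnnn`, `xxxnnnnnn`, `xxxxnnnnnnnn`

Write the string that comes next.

xxxxxnnnnnnnnnn

Reading off run lengths: x runs 2, 3, 4; n runs 4, 6, 8 — each is linear in n, where the shown terms are n = 2, 3, 4.
At n = 5 the blocks have lengths 5, 10.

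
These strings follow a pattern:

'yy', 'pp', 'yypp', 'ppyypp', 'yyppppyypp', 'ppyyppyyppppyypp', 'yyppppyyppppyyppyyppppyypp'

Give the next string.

ppyyppyyppppyyppyyppppyyppppyyppyyppppyypp

This is a Fibonacci-style word recurrence s(k) = s(k−2)·s(k−1): e.g. yy·pp = yypp.
So term 8 is ppyyppyyppppyypp·yyppppyyppppyyppyyppppyypp.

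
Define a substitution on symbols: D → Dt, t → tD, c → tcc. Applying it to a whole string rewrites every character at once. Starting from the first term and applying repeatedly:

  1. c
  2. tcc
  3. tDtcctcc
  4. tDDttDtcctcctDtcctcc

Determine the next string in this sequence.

tDDtDttDtDDttDtcctcctDtcctcctDDttDtcctcctDtcctcc

Applying the rule to each of the 20 symbols of tDDttDtcctcctDtcctcc gives the pieces tD Dt Dt tD tD Dt tD tcc tcc tD tcc tcc tD Dt tD tcc tcc tD tcc tcc, which concatenate to the answer.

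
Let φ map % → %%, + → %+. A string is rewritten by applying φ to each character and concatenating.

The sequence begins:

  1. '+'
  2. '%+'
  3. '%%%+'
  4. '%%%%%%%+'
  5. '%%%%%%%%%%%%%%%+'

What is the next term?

%%%%%%%%%%%%%%%%%%%%%%%%%%%%%%%+

Applying the rule to each of the 16 symbols of %%%%%%%%%%%%%%%+ gives the pieces %% %% %% %% %% %% %% %% %% %% %% %% %% %% %% %+, which concatenate to the answer.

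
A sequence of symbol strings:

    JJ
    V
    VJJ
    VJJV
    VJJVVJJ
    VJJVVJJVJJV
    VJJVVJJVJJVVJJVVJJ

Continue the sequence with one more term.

Each term (from the third on) is the previous term followed by the one before it: term 3 = V·JJ = VJJ.
The next term joins VJJVVJJVJJVVJJVVJJ and VJJVVJJVJJV.

VJJVVJJVJJVVJJVVJJVJJVVJJVJJV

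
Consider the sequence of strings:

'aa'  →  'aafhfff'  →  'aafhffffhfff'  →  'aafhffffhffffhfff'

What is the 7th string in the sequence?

Every step adds fhfff to the end: s(k+1) = s(k)·fhfff.
From aafhffffhffffhfff, 3 further steps: aafhffffhffffhfff → aafhffffhffffhffffhfff → aafhffffhffffhffffhffffhfff → (answer).

aafhffffhffffhffffhffffhffffhfff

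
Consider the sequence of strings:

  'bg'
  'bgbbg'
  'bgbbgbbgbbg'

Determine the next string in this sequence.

Each string is two copies of the previous one joined by 'b'.
Doubling bgbbgbbgbbg with 'b' between the halves:

bgbbgbbgbbgbbgbbgbbgbbg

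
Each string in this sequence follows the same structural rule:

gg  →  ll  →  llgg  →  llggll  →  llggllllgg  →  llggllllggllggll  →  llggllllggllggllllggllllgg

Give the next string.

This is a Fibonacci-style word recurrence s(k) = s(k−1)·s(k−2): e.g. ll·gg = llgg.
Continuing: llggllllggllggllllggllllgg · llggllllggllggll gives term 8.

llggllllggllggllllggllllggllggllllggllggll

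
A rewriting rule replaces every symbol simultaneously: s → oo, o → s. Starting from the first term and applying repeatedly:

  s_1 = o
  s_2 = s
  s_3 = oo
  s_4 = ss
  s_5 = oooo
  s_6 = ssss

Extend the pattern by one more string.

oooooooo

Apply φ to ssss symbol by symbol: s→oo, s→oo, s→oo, s→oo; joined: oo oo oo oo.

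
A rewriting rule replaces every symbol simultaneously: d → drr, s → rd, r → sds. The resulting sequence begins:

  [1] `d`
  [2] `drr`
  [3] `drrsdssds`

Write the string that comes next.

drrsdssdsrddrrrdrddrrrd

Expanding drrsdssds: d→drr, r→sds, r→sds, s→rd, d→drr, s→rd, s→rd, d→drr, s→rd. Concatenated: drr sds sds rd drr rd rd drr rd.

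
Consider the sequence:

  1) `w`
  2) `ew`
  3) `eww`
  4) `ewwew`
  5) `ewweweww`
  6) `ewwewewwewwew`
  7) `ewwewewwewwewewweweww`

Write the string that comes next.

ewwewewwewwewewwewewwewwewewwewwew

Each term (from the third on) is the previous term followed by the one before it: term 3 = ew·w = eww.
So term 8 is ewwewewwewwewewweweww·ewwewewwewwew.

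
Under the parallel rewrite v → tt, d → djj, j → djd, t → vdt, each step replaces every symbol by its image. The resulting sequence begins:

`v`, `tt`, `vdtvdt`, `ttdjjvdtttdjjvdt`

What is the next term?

vdtvdtdjjdjddjdttdjjvdtvdtvdtdjjdjddjdttdjjvdt

φ(ttdjjvdtttdjjvdt) expands symbol-by-symbol to vdt vdt djj djd djd tt djj vdt vdt vdt djj djd djd tt djj vdt; joining the 16 pieces gives the next term.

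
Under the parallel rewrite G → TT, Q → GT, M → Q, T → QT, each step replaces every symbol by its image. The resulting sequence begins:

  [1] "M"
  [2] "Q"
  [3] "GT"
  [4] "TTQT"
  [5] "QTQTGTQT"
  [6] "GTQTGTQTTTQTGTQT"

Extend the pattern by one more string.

φ(GTQTGTQTTTQTGTQT) expands symbol-by-symbol to TT QT GT QT TT QT GT QT QT QT GT QT TT QT GT QT; joining the 16 pieces gives the next term.

TTQTGTQTTTQTGTQTQTQTGTQTTTQTGTQT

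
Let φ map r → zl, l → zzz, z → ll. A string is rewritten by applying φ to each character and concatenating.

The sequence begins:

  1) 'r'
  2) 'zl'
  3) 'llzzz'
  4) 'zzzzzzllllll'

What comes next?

Expanding zzzzzzllllll: z→ll, z→ll, z→ll, z→ll, z→ll, z→ll, l→zzz, l→zzz, l→zzz, l→zzz, l→zzz, l→zzz. Concatenated: ll ll ll ll ll ll zzz zzz zzz zzz zzz zzz.

llllllllllllzzzzzzzzzzzzzzzzzz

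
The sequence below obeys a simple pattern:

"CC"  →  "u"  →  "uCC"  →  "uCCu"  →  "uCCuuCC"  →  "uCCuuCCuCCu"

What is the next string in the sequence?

uCCuuCCuCCuuCCuuCC

From term 3 onward, concatenate the last term with the second-to-last: u·CC = uCC, uCC·u = uCCu, …
Continuing: uCCuuCCuCCu · uCCuuCC gives term 7.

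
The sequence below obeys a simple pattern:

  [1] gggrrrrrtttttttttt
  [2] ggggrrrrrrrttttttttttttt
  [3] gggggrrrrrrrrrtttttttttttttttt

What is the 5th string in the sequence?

gggggggrrrrrrrrrrrrrtttttttttttttttttttttt

Term n consists of n g's, followed by 2n-1 r's, followed by 3n+1 t's, where the shown terms are n = 3, 4, 5.
At n = 7 the blocks have lengths 7, 13, 22.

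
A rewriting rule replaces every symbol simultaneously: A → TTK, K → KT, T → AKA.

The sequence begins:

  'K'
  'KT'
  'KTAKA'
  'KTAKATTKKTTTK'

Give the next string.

Replace each of the 13 characters of KTAKATTKKTTTK in place — KT AKA TTK KT TTK AKA AKA KT KT AKA AKA AKA KT — and concatenate.

KTAKATTKKTTTKAKAAKAKTKTAKAAKAAKAKT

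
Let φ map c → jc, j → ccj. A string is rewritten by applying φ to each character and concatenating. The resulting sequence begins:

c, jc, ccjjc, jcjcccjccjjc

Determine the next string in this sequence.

ccjjcccjjcjcjcccjjcjcccjccjjc

Expanding jcjcccjccjjc: j→ccj, c→jc, j→ccj, c→jc, c→jc, c→jc, j→ccj, c→jc, c→jc, j→ccj, j→ccj, c→jc. Concatenated: ccj jc ccj jc jc jc ccj jc jc ccj ccj jc.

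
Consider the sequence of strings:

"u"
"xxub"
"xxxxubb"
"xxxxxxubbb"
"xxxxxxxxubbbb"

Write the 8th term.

Every step adds xx to the front and b to the end of the previous string.
From xxxxxxxxubbbb, 3 further steps: xxxxxxxxubbbb → xxxxxxxxxxubbbbb → xxxxxxxxxxxxubbbbbb → (answer).

xxxxxxxxxxxxxxubbbbbbb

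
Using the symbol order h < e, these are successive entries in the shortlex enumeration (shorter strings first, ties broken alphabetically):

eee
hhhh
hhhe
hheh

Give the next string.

hhee

The successor of hheh increments the rightmost position that isn't already e and resets every position after it to h.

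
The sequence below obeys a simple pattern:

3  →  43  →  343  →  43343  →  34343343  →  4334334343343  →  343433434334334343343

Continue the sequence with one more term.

Each term (from the third on) is the two preceding terms concatenated in order: term 3 = 3·43 = 343.
So term 8 is 4334334343343·343433434334334343343.

4334334343343343433434334334343343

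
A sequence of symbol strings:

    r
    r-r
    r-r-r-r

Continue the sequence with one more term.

s(k+1) = s(k)·-·s(k) — each term doubles the last with '-' between the halves.
Doubling r-r-r-r with '-' between the halves:

r-r-r-r-r-r-r-r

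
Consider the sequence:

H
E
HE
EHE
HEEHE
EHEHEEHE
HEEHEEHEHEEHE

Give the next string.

EHEHEEHEHEEHEEHEHEEHE

From term 3 onward, concatenate the second-to-last term with the last: H·E = HE, E·HE = EHE, …
The next term joins EHEHEEHE and HEEHEEHEHEEHE.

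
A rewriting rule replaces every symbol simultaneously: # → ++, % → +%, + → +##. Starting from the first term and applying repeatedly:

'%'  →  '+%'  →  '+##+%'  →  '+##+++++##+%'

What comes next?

Apply φ to +##+++++##+% symbol by symbol: +→+##, #→++, #→++, +→+##, +→+##, +→+##, +→+##, +→+##, #→++, #→++, +→+##, %→+%; joined: +## ++ ++ +## +## +## +## +## ++ ++ +## +%.

+##+++++##+##+##+##+##+++++##+%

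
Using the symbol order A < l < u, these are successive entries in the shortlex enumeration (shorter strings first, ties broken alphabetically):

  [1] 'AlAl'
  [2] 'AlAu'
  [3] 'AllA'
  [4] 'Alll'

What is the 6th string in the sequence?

Stepping forward 2 times from Alll: Alll → Allu, then the target.

AluA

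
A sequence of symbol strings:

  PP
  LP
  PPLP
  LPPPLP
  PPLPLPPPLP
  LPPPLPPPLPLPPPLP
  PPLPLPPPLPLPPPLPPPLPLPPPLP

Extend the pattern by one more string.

LPPPLPPPLPLPPPLPPPLPLPPPLPLPPPLPPPLPLPPPLP

From term 3 onward, concatenate the second-to-last term with the last: PP·LP = PPLP, LP·PPLP = LPPPLP, …
The next term joins LPPPLPPPLPLPPPLP and PPLPLPPPLPLPPPLPPPLPLPPPLP.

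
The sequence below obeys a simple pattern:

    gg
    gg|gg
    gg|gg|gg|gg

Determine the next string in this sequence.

Every step duplicates the string with '|' between the halves.
Doubling gg|gg|gg|gg with '|' between the halves:

gg|gg|gg|gg|gg|gg|gg|gg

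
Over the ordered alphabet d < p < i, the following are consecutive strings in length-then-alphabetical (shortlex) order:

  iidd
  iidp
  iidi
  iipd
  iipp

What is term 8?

Continuing the enumeration 3 steps past iipp: iipp → iipi → iiid → (answer).

iiip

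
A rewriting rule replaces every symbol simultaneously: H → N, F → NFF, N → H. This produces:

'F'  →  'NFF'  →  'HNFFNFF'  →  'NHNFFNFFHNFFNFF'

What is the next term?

Rewriting the 15 symbols of NHNFFNFFHNFFNFF one by one yields H N H NFF NFF H NFF NFF N H NFF NFF H NFF NFF; concatenated:

HNHNFFNFFHNFFNFFNHNFFNFFHNFFNFF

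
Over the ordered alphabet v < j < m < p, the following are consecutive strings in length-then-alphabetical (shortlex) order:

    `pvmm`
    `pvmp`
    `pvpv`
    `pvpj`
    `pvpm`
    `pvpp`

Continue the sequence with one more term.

pjvv

Treat pvpp as a base-4 numeral over the given alphabet and add one, carrying through any trailing p's.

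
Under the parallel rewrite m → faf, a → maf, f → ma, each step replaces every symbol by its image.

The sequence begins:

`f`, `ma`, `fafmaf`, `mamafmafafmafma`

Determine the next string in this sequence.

fafmaffafmafmafafmafmamafmafafmafmafafmaf

Replace each of the 15 characters of mamafmafafmafma in place — faf maf faf maf ma faf maf ma maf ma faf maf ma faf maf — and concatenate.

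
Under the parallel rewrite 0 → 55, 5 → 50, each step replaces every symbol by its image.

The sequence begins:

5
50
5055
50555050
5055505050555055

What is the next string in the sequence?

50555050505550555055505050555050

Replace each of the 16 characters of 5055505050555055 in place — 50 55 50 50 50 55 50 55 50 55 50 50 50 55 50 50 — and concatenate.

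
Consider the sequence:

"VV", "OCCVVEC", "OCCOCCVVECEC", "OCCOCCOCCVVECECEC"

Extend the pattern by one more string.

Every step adds OCC to the front and EC to the end of the previous string.
Applying this once more to OCCOCCOCCVVECECEC:

OCCOCCOCCOCCVVECECECEC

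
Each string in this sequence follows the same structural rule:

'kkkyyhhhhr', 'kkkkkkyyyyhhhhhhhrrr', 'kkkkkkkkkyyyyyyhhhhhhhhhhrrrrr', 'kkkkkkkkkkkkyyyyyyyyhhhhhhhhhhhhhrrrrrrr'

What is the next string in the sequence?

kkkkkkkkkkkkkkkyyyyyyyyyyhhhhhhhhhhhhhhhhrrrrrrrrr

Reading off run lengths: k runs 3, 6, 9, 12; y runs 2, 4, 6, 8; h runs 4, 7, 10, 13; r runs 1, 3, 5, 7 — each is linear in n (n = 1, 2, …).
For the next term, n = 5, so the run lengths are 15, 10, 16, 9.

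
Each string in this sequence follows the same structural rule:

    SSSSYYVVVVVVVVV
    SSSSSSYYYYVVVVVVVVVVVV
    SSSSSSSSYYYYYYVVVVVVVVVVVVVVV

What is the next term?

Reading off run lengths: S runs 4, 6, 8; Y runs 2, 4, 6; V runs 9, 12, 15 — each is linear in n, where the shown terms are n = 2, 3, 4.
At n = 5 the blocks have lengths 10, 8, 18.

SSSSSSSSSSYYYYYYYYVVVVVVVVVVVVVVVVVV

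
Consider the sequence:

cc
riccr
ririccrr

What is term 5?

ririririccrrrr

s(k+1) = ri·s(k)·r, so each term gains ri as a prefix and r as a suffix.
From ririccrr, 2 further steps: ririccrr → riririccrrr → (answer).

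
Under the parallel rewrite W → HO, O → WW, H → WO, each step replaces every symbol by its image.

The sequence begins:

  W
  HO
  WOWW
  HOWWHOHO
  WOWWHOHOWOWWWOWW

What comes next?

φ(WOWWHOHOWOWWWOWW) expands symbol-by-symbol to HO WW HO HO WO WW WO WW HO WW HO HO HO WW HO HO; joining the 16 pieces gives the next term.

HOWWHOHOWOWWWOWWHOWWHOHOHOWWHOHO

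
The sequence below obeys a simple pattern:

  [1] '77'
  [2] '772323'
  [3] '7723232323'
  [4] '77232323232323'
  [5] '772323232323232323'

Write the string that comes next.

7723232323232323232323

Each term is the previous one with 2323 appended.
So the next term is 772323232323232323·2323.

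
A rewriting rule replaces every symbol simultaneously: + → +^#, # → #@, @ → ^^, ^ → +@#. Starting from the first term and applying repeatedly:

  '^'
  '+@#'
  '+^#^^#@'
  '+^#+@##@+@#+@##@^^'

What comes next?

Rewriting the 18 symbols of +^#+@##@+@#+@##@^^ one by one yields +^# +@# #@ +^# ^^ #@ #@ ^^ +^# ^^ #@ +^# ^^ #@ #@ ^^ +@# +@#; concatenated:

+^#+@##@+^#^^#@#@^^+^#^^#@+^#^^#@#@^^+@#+@#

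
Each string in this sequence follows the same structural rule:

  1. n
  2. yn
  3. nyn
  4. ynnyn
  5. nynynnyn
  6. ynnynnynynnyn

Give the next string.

This is a Fibonacci-style word recurrence s(k) = s(k−2)·s(k−1): e.g. n·yn = nyn.
Continuing: nynynnyn · ynnynnynynnyn gives term 7.

nynynnynynnynnynynnyn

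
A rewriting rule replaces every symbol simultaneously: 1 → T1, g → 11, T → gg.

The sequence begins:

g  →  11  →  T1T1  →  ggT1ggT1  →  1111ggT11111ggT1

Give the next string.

Replace each of the 16 characters of 1111ggT11111ggT1 in place — T1 T1 T1 T1 11 11 gg T1 T1 T1 T1 T1 11 11 gg T1 — and concatenate.

T1T1T1T11111ggT1T1T1T1T11111ggT1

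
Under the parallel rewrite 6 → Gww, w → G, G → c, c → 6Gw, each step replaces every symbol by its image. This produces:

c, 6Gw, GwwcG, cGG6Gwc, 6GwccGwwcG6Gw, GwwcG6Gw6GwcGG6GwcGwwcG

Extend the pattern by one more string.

Rewriting the 23 symbols of GwwcG6Gw6GwcGG6GwcGwwcG one by one yields c G G 6Gw c Gww c G Gww c G 6Gw c c Gww c G 6Gw c G G 6Gw c; concatenated:

cGG6GwcGwwcGGwwcG6GwccGwwcG6GwcGG6Gwc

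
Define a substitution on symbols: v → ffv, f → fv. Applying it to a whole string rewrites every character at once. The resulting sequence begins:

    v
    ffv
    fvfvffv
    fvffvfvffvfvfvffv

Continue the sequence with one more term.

Applying the rule to each of the 17 symbols of fvffvfvffvfvfvffv gives the pieces fv ffv fv fv ffv fv ffv fv fv ffv fv ffv fv ffv fv fv ffv, which concatenate to the answer.

fvffvfvfvffvfvffvfvfvffvfvffvfvffvfvfvffv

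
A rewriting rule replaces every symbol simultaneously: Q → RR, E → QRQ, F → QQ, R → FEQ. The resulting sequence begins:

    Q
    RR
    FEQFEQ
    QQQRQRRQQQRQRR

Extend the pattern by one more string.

Applying the rule to each of the 14 symbols of QQQRQRRQQQRQRR gives the pieces RR RR RR FEQ RR FEQ FEQ RR RR RR FEQ RR FEQ FEQ, which concatenate to the answer.

RRRRRRFEQRRFEQFEQRRRRRRFEQRRFEQFEQ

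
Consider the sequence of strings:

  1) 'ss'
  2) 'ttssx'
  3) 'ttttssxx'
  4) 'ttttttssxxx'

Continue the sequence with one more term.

Every step adds tt to the front and x to the end of the previous string.
One more step from ttttttssxxx gives the answer.

ttttttttssxxxx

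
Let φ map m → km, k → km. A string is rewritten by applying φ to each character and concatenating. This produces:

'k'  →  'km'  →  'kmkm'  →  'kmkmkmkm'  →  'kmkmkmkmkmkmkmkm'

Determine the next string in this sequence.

Replace each of the 16 characters of kmkmkmkmkmkmkmkm in place — km km km km km km km km km km km km km km km km — and concatenate.

kmkmkmkmkmkmkmkmkmkmkmkmkmkmkmkm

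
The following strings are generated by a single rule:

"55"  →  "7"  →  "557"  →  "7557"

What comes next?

Each term (from the third on) is the two preceding terms concatenated in order: term 3 = 55·7 = 557.
Continuing: 557 · 7557 gives term 5.

5577557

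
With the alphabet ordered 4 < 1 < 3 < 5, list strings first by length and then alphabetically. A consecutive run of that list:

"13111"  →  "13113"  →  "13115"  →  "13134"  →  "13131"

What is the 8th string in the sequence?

Advancing 3 positions from 13131 through 13131 → 13133 → 13135 reaches term 8.

13154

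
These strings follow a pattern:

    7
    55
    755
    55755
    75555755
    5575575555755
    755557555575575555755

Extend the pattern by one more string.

5575575555755755557555575575555755

This is a Fibonacci-style word recurrence s(k) = s(k−2)·s(k−1): e.g. 7·55 = 755.
Continuing: 5575575555755 · 755557555575575555755 gives term 8.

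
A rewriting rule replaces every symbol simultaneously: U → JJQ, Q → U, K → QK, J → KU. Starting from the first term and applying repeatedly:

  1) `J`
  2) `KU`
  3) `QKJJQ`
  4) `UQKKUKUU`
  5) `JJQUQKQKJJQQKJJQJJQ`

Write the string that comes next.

KUKUUJJQUQKUQKKUKUUUQKKUKUUKUKUU

φ(JJQUQKQKJJQQKJJQJJQ) expands symbol-by-symbol to KU KU U JJQ U QK U QK KU KU U U QK KU KU U KU KU U; joining the 19 pieces gives the next term.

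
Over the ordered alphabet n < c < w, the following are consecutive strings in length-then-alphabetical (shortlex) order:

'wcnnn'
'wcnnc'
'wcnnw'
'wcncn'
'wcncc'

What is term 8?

Stepping forward 3 times from wcncc: wcncc → wcncw → wcnwn, then the target.

wcnwc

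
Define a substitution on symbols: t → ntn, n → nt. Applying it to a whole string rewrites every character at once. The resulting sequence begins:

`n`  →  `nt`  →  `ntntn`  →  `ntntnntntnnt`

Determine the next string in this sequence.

ntntnntntnntntntnntntnntntntn

Rewriting each symbol of ntntnntntnnt: n→nt, t→ntn, n→nt, t→ntn, n→nt, n→nt, t→ntn, n→nt, t→ntn, n→nt, n→nt, t→ntn, which concatenates to nt ntn nt ntn nt nt ntn nt ntn nt nt ntn.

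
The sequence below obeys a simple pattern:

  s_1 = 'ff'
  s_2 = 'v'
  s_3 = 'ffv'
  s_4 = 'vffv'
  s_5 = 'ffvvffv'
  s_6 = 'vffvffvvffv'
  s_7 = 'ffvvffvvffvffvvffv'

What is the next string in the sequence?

Each term (from the third on) is the two preceding terms concatenated in order: term 3 = ff·v = ffv.
Continuing: vffvffvvffv · ffvvffvvffvffvvffv gives term 8.

vffvffvvffvffvvffvvffvffvvffv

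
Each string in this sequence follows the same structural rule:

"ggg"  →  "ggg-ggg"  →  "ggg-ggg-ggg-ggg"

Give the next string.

Each string is two copies of the previous one joined by '-'.
So the next term is two copies of ggg-ggg-ggg-ggg with '-' between the halves.

ggg-ggg-ggg-ggg-ggg-ggg-ggg-ggg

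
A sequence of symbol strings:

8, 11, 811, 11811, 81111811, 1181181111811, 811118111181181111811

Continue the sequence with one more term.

This is a Fibonacci-style word recurrence s(k) = s(k−2)·s(k−1): e.g. 8·11 = 811.
Continuing: 1181181111811 · 811118111181181111811 gives term 8.

1181181111811811118111181181111811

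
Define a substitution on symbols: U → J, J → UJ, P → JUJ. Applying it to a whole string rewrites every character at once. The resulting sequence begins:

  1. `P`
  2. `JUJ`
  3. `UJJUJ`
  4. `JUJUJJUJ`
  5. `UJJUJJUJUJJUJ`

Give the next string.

JUJUJJUJUJJUJJUJUJJUJ

φ(UJJUJJUJUJJUJ) expands symbol-by-symbol to J UJ UJ J UJ UJ J UJ J UJ UJ J UJ; joining the 13 pieces gives the next term.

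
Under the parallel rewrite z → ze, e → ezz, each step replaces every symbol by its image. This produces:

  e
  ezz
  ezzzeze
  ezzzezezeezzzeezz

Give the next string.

Replace each of the 17 characters of ezzzezezeezzzeezz in place — ezz ze ze ze ezz ze ezz ze ezz ezz ze ze ze ezz ezz ze ze — and concatenate.

ezzzezezeezzzeezzzeezzezzzezezeezzezzzeze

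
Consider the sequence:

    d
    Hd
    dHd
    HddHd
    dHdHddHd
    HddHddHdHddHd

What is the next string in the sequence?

Each term (from the third on) is the two preceding terms concatenated in order: term 3 = d·Hd = dHd.
So term 7 is dHdHddHd·HddHddHdHddHd.

dHdHddHdHddHddHdHddHd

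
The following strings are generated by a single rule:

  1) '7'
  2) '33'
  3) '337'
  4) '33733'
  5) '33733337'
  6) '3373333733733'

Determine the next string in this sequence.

From term 3 onward, concatenate the last term with the second-to-last: 33·7 = 337, 337·33 = 33733, …
So term 7 is 3373333733733·33733337.

337333373373333733337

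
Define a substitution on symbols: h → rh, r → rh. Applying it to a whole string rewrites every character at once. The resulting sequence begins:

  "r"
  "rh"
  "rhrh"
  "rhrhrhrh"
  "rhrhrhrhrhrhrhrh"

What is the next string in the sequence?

rhrhrhrhrhrhrhrhrhrhrhrhrhrhrhrh

Replace each of the 16 characters of rhrhrhrhrhrhrhrh in place — rh rh rh rh rh rh rh rh rh rh rh rh rh rh rh rh — and concatenate.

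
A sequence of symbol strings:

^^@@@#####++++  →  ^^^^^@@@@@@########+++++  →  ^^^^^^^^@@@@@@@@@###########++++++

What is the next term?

Term n consists of 3n-1 ^'s, followed by 3n @'s, followed by 3n+2 #'s, followed by n+3 +'s (n = 1, 2, …).
For the next term, n = 4, so the run lengths are 11, 12, 14, 7.

^^^^^^^^^^^@@@@@@@@@@@@##############+++++++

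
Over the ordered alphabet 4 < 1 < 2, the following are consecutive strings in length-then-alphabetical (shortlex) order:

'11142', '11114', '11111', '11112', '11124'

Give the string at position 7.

Advancing 2 positions from 11124 through 11124 → 11121 reaches term 7.

11122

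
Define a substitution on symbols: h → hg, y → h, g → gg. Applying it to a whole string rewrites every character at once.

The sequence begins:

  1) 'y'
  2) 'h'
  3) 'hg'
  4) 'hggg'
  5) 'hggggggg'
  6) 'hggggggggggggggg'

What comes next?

Rewriting the 16 symbols of hggggggggggggggg one by one yields hg gg gg gg gg gg gg gg gg gg gg gg gg gg gg gg; concatenated:

hggggggggggggggggggggggggggggggg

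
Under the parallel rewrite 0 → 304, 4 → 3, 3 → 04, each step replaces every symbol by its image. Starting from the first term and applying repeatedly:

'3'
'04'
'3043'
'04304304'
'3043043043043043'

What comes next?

φ(3043043043043043) expands symbol-by-symbol to 04 304 3 04 304 3 04 304 3 04 304 3 04 304 3 04; joining the 16 pieces gives the next term.

04304304304304304304304304304304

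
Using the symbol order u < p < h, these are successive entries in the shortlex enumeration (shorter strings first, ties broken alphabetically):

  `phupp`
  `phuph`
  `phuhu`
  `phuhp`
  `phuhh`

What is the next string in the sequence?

phpuu

The successor of phuhh increments the rightmost position that isn't already h and resets every position after it to u.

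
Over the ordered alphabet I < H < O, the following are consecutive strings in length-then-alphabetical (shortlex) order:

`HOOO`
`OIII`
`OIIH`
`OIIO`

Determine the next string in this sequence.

OIHI

The successor of OIIO increments the rightmost position that isn't already O and resets every position after it to I.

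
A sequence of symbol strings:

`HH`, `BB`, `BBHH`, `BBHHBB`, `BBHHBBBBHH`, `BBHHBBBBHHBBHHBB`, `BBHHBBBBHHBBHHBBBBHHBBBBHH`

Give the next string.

This is a Fibonacci-style word recurrence s(k) = s(k−1)·s(k−2): e.g. BB·HH = BBHH.
Continuing: BBHHBBBBHHBBHHBBBBHHBBBBHH · BBHHBBBBHHBBHHBB gives term 8.

BBHHBBBBHHBBHHBBBBHHBBBBHHBBHHBBBBHHBBHHBB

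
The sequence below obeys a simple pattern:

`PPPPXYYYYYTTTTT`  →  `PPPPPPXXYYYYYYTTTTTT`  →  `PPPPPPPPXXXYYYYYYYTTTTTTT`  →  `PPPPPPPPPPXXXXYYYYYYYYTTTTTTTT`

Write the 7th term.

The n-th term is 2n P's then n-1 X's then n+3 Y's then n+3 T's, where the shown terms are n = 2, 3, 4, 5.
At n = 8 the blocks have lengths 16, 7, 11, 11.

PPPPPPPPPPPPPPPPXXXXXXXYYYYYYYYYYYTTTTTTTTTTT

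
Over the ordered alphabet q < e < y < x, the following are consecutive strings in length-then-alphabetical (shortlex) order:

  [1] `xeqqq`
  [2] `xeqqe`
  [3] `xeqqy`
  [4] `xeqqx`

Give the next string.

Treat xeqqx as a base-4 numeral over the given alphabet and add one, carrying through any trailing x's.

xeqeq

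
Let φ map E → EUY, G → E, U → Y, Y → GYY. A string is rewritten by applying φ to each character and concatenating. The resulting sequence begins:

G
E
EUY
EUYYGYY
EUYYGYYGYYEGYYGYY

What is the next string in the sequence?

EUYYGYYGYYEGYYGYYEGYYGYYEUYEGYYGYYEGYYGYY

Replace each of the 17 characters of EUYYGYYGYYEGYYGYY in place — EUY Y GYY GYY E GYY GYY E GYY GYY EUY E GYY GYY E GYY GYY — and concatenate.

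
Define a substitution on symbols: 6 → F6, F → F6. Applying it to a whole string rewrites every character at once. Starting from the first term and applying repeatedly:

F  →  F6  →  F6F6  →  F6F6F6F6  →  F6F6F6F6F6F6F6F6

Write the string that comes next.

Rewriting the 16 symbols of F6F6F6F6F6F6F6F6 one by one yields F6 F6 F6 F6 F6 F6 F6 F6 F6 F6 F6 F6 F6 F6 F6 F6; concatenated:

F6F6F6F6F6F6F6F6F6F6F6F6F6F6F6F6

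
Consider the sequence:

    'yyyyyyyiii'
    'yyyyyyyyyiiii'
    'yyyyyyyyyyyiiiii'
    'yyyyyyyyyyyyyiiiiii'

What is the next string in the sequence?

Each string has the form y^{2n+1} i^{n}, where the shown terms are n = 3, 4, 5, 6.
Setting n = 7 gives 15, 7 characters in each block.

yyyyyyyyyyyyyyyiiiiiii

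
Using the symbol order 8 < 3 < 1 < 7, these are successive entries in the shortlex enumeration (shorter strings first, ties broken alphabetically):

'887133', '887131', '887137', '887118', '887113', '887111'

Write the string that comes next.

887117

Treat 887111 as a base-4 numeral over the given alphabet and add one, carrying through any trailing 7's.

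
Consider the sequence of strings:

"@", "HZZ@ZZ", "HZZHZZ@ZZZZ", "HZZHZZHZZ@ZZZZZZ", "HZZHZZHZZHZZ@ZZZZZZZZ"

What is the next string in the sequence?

HZZHZZHZZHZZHZZ@ZZZZZZZZZZ

Each term wraps the previous one in HZZ on the left and ZZ on the right.
One more step from HZZHZZHZZHZZ@ZZZZZZZZ gives the answer.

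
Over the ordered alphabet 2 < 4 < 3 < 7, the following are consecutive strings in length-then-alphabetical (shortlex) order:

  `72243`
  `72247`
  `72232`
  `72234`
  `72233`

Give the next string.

72237

Find the rightmost character of 72233 below 7, bump it to the next letter, and reset everything to its right to 2.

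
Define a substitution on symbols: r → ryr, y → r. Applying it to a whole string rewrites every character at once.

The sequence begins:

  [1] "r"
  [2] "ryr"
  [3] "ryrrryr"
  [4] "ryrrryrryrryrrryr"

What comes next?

Applying the rule to each of the 17 symbols of ryrrryrryrryrrryr gives the pieces ryr r ryr ryr ryr r ryr ryr r ryr ryr r ryr ryr ryr r ryr, which concatenate to the answer.

ryrrryrryrryrrryrryrrryrryrrryrryrryrrryr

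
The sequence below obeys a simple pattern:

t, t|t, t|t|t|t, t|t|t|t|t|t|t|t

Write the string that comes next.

s(k+1) = s(k)·|·s(k) — each term doubles the last with '|' between the halves.
Doubling t|t|t|t|t|t|t|t with '|' between the halves:

t|t|t|t|t|t|t|t|t|t|t|t|t|t|t|t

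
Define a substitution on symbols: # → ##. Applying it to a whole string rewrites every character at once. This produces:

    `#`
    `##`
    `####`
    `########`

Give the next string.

################

Rewriting each symbol of ########: #→##, #→##, #→##, #→##, #→##, #→##, #→##, #→##, which concatenates to ## ## ## ## ## ## ## ##.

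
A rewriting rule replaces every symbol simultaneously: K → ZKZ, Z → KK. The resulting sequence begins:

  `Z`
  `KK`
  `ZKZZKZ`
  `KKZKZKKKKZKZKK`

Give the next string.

Rewriting the 14 symbols of KKZKZKKKKZKZKK one by one yields ZKZ ZKZ KK ZKZ KK ZKZ ZKZ ZKZ ZKZ KK ZKZ KK ZKZ ZKZ; concatenated:

ZKZZKZKKZKZKKZKZZKZZKZZKZKKZKZKKZKZZKZ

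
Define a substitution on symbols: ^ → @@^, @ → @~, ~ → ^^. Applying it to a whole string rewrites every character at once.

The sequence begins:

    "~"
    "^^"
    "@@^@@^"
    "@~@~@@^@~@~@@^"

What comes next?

Rewriting the 14 symbols of @~@~@@^@~@~@@^ one by one yields @~ ^^ @~ ^^ @~ @~ @@^ @~ ^^ @~ ^^ @~ @~ @@^; concatenated:

@~^^@~^^@~@~@@^@~^^@~^^@~@~@@^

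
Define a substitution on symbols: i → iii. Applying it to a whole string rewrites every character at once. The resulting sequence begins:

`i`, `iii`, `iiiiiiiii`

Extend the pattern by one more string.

Rewriting each symbol of iiiiiiiii: i→iii, i→iii, i→iii, i→iii, i→iii, i→iii, i→iii, i→iii, i→iii, which concatenates to iii iii iii iii iii iii iii iii iii.

iiiiiiiiiiiiiiiiiiiiiiiiiii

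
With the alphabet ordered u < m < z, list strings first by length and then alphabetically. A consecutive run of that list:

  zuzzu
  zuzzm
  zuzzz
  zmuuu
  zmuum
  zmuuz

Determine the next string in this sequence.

The successor of zmuuz increments the rightmost position that isn't already z and resets every position after it to u.

zmumu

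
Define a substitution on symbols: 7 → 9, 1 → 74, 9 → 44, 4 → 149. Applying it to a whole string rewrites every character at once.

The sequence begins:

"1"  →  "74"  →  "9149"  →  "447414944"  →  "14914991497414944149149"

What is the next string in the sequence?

741494474149444474149449149741494414914974149447414944

Replace each of the 23 characters of 14914991497414944149149 in place — 74 149 44 74 149 44 44 74 149 44 9 149 74 149 44 149 149 74 149 44 74 149 44 — and concatenate.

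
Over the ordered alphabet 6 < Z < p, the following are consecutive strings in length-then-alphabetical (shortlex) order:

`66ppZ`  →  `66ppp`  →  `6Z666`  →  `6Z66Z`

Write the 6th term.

6Z6Z6

Continuing the enumeration 2 steps past 6Z66Z: 6Z66Z → 6Z66p → (answer).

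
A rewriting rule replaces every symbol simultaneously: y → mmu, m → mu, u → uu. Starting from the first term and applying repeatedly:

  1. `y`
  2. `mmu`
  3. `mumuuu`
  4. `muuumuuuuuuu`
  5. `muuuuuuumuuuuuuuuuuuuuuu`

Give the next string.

Applying the rule to each of the 24 symbols of muuuuuuumuuuuuuuuuuuuuuu gives the pieces mu uu uu uu uu uu uu uu mu uu uu uu uu uu uu uu uu uu uu uu uu uu uu uu, which concatenate to the answer.

muuuuuuuuuuuuuuumuuuuuuuuuuuuuuuuuuuuuuuuuuuuuuu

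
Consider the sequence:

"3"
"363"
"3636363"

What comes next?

363636363636363

s(k+1) = s(k)·6·s(k) — each term doubles the last with '6' between the halves.
One more doubling of 3636363 gives the answer.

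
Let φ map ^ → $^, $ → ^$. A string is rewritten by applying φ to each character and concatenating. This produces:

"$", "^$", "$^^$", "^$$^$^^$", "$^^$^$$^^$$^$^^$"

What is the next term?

^$$^$^^$$^^$^$$^$^^$^$$^^$$^$^^$

Replace each of the 16 characters of $^^$^$$^^$$^$^^$ in place — ^$ $^ $^ ^$ $^ ^$ ^$ $^ $^ ^$ ^$ $^ ^$ $^ $^ ^$ — and concatenate.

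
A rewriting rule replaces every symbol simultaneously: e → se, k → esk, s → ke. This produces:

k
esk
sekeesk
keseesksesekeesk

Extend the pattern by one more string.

Rewriting the 16 symbols of keseesksesekeesk one by one yields esk se ke se se ke esk ke se ke se esk se se ke esk; concatenated:

esksekesesekeeskkesekeseesksesekeesk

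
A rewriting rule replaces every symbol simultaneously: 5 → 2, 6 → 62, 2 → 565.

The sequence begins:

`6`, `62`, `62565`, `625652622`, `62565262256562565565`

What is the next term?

6256526225656256556526226256526222622

φ(62565262256562565565) expands symbol-by-symbol to 62 565 2 62 2 565 62 565 565 2 62 2 62 565 2 62 2 2 62 2; joining the 20 pieces gives the next term.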